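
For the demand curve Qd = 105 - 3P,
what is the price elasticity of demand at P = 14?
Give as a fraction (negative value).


dQ/dP = -3
At P = 14: Q = 105 - 3*14 = 63
E = (dQ/dP)(P/Q) = (-3)(14/63) = -2/3

-2/3


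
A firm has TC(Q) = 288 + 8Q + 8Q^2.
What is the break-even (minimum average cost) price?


AC(Q) = 288/Q + 8 + 8Q
To minimize: dAC/dQ = -288/Q^2 + 8 = 0
Q^2 = 288/8 = 36
Q* = 6
Min AC = 288/6 + 8 + 8*6
Min AC = 48 + 8 + 48 = 104

104


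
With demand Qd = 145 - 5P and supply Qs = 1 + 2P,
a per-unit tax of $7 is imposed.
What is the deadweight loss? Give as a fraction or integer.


Pre-tax equilibrium quantity: Q* = 295/7
Post-tax equilibrium quantity: Q_tax = 225/7
Reduction in quantity: Q* - Q_tax = 10
DWL = (1/2) * tax * (Q* - Q_tax)
DWL = (1/2) * 7 * 10 = 35

35


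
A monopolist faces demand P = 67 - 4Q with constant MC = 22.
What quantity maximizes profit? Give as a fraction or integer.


TR = P*Q = (67 - 4Q)Q = 67Q - 4Q^2
MR = dTR/dQ = 67 - 8Q
Set MR = MC:
67 - 8Q = 22
45 = 8Q
Q* = 45/8 = 45/8

45/8


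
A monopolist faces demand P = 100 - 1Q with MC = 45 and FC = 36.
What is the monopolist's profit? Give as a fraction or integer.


MR = MC: 100 - 2Q = 45
Q* = 55/2
P* = 100 - 1*55/2 = 145/2
Profit = (P* - MC)*Q* - FC
= (145/2 - 45)*55/2 - 36
= 55/2*55/2 - 36
= 3025/4 - 36 = 2881/4

2881/4


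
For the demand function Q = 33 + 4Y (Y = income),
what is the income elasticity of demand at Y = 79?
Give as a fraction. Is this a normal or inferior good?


dQ/dY = 4
At Y = 79: Q = 33 + 4*79 = 349
Ey = (dQ/dY)(Y/Q) = 4 * 79 / 349 = 316/349
Since Ey > 0, this is a normal good.

316/349 (normal good)


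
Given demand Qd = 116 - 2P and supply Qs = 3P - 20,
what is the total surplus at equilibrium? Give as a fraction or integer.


Find equilibrium: 116 - 2P = 3P - 20
116 + 20 = 5P
P* = 136/5 = 136/5
Q* = 3*136/5 - 20 = 308/5
Inverse demand: P = 58 - Q/2, so P_max = 58
Inverse supply: P = 20/3 + Q/3, so P_min = 20/3
CS = (1/2) * 308/5 * (58 - 136/5) = 23716/25
PS = (1/2) * 308/5 * (136/5 - 20/3) = 47432/75
TS = CS + PS = 23716/25 + 47432/75 = 23716/15

23716/15


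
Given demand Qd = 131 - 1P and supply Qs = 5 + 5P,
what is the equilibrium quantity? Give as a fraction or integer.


First find equilibrium price:
131 - 1P = 5 + 5P
P* = 126/6 = 21
Then substitute into demand:
Q* = 131 - 1 * 21 = 110

110


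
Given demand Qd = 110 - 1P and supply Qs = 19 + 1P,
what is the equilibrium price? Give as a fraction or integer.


At equilibrium, Qd = Qs.
110 - 1P = 19 + 1P
110 - 19 = 1P + 1P
91 = 2P
P* = 91/2 = 91/2

91/2


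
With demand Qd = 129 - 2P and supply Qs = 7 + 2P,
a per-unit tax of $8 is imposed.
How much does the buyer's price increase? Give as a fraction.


With a per-unit tax, the buyer's price increase depends on relative slopes.
Supply slope: d = 2, Demand slope: b = 2
Buyer's price increase = d * tax / (b + d)
= 2 * 8 / (2 + 2)
= 16 / 4 = 4

4


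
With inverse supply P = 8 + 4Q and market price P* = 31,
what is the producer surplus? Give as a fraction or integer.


Minimum supply price (at Q=0): P_min = 8
Quantity supplied at P* = 31:
Q* = (31 - 8)/4 = 23/4
PS = (1/2) * Q* * (P* - P_min)
PS = (1/2) * 23/4 * (31 - 8)
PS = (1/2) * 23/4 * 23 = 529/8

529/8


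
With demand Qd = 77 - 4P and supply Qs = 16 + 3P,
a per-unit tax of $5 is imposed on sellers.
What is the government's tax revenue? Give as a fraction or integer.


With tax on sellers, new supply: Qs' = 16 + 3(P - 5)
= 1 + 3P
New equilibrium quantity:
Q_new = 235/7
Tax revenue = tax * Q_new = 5 * 235/7 = 1175/7

1175/7


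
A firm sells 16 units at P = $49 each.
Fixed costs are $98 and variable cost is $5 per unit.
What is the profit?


Total Revenue = P * Q = 49 * 16 = $784
Total Cost = FC + VC*Q = 98 + 5*16 = $178
Profit = TR - TC = 784 - 178 = $606

$606


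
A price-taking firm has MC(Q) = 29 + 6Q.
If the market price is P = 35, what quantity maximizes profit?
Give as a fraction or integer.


In perfect competition, profit is maximized where P = MC.
35 = 29 + 6Q
6 = 6Q
Q* = 6/6 = 1

1


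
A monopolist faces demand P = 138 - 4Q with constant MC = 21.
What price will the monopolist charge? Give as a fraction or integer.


MR = 138 - 8Q
Set MR = MC: 138 - 8Q = 21
Q* = 117/8
Substitute into demand:
P* = 138 - 4*117/8 = 159/2

159/2


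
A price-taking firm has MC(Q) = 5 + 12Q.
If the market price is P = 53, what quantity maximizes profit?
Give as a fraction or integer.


In perfect competition, profit is maximized where P = MC.
53 = 5 + 12Q
48 = 12Q
Q* = 48/12 = 4

4


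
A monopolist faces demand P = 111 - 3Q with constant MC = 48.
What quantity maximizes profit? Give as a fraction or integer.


TR = P*Q = (111 - 3Q)Q = 111Q - 3Q^2
MR = dTR/dQ = 111 - 6Q
Set MR = MC:
111 - 6Q = 48
63 = 6Q
Q* = 63/6 = 21/2

21/2


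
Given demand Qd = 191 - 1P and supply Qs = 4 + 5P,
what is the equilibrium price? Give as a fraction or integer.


At equilibrium, Qd = Qs.
191 - 1P = 4 + 5P
191 - 4 = 1P + 5P
187 = 6P
P* = 187/6 = 187/6

187/6


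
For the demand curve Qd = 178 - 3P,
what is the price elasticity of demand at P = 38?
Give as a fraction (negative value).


dQ/dP = -3
At P = 38: Q = 178 - 3*38 = 64
E = (dQ/dP)(P/Q) = (-3)(38/64) = -57/32

-57/32


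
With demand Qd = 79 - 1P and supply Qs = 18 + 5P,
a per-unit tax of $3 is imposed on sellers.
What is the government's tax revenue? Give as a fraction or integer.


With tax on sellers, new supply: Qs' = 18 + 5(P - 3)
= 3 + 5P
New equilibrium quantity:
Q_new = 199/3
Tax revenue = tax * Q_new = 3 * 199/3 = 199

199


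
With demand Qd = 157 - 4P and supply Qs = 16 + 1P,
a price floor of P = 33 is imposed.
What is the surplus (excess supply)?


At P = 33:
Qd = 157 - 4*33 = 25
Qs = 16 + 1*33 = 49
Surplus = Qs - Qd = 49 - 25 = 24

24


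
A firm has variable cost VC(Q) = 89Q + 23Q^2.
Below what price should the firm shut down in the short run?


AVC(Q) = VC(Q)/Q = 89 + 23Q
AVC is increasing in Q, so minimum AVC is at Q -> 0+.
Min AVC = 89
The firm should shut down if P < 89.

89


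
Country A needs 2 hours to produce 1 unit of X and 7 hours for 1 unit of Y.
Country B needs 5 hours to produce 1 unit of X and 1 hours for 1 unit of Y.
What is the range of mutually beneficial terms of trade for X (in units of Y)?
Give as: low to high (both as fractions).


Opportunity cost of X for Country A = hours_X / hours_Y = 2/7 = 2/7 units of Y
Opportunity cost of X for Country B = hours_X / hours_Y = 5/1 = 5 units of Y
Terms of trade must be between the two opportunity costs.
Range: 2/7 to 5

2/7 to 5


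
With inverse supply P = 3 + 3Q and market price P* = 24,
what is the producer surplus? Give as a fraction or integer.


Minimum supply price (at Q=0): P_min = 3
Quantity supplied at P* = 24:
Q* = (24 - 3)/3 = 7
PS = (1/2) * Q* * (P* - P_min)
PS = (1/2) * 7 * (24 - 3)
PS = (1/2) * 7 * 21 = 147/2

147/2


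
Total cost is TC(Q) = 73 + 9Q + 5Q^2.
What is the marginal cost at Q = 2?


MC = dTC/dQ = 9 + 2*5*Q
At Q = 2:
MC = 9 + 10*2
MC = 9 + 20 = 29

29


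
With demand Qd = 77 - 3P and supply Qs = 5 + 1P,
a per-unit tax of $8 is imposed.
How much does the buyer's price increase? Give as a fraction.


With a per-unit tax, the buyer's price increase depends on relative slopes.
Supply slope: d = 1, Demand slope: b = 3
Buyer's price increase = d * tax / (b + d)
= 1 * 8 / (3 + 1)
= 8 / 4 = 2

2


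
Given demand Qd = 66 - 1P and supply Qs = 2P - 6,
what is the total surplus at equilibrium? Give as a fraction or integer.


Find equilibrium: 66 - 1P = 2P - 6
66 + 6 = 3P
P* = 72/3 = 24
Q* = 2*24 - 6 = 42
Inverse demand: P = 66 - Q/1, so P_max = 66
Inverse supply: P = 3 + Q/2, so P_min = 3
CS = (1/2) * 42 * (66 - 24) = 882
PS = (1/2) * 42 * (24 - 3) = 441
TS = CS + PS = 882 + 441 = 1323

1323


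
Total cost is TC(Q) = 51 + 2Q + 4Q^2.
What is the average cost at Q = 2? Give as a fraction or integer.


TC(2) = 51 + 2*2 + 4*2^2
TC(2) = 51 + 4 + 16 = 71
AC = TC/Q = 71/2 = 71/2

71/2


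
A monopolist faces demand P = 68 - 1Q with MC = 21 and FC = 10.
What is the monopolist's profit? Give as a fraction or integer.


MR = MC: 68 - 2Q = 21
Q* = 47/2
P* = 68 - 1*47/2 = 89/2
Profit = (P* - MC)*Q* - FC
= (89/2 - 21)*47/2 - 10
= 47/2*47/2 - 10
= 2209/4 - 10 = 2169/4

2169/4


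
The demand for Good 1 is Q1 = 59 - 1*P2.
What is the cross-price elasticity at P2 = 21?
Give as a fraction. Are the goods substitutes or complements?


dQ1/dP2 = -1
At P2 = 21: Q1 = 59 - 1*21 = 38
Exy = (dQ1/dP2)(P2/Q1) = -1 * 21 / 38 = -21/38
Since Exy < 0, the goods are complements.

-21/38 (complements)


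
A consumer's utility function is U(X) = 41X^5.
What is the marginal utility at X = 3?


MU = dU/dX = 41*5*X^(5-1)
MU = 205*X^4
At X = 3:
MU = 205 * 3^4
MU = 205 * 81 = 16605

16605


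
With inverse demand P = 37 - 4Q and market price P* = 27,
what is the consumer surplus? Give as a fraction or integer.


Maximum willingness to pay (at Q=0): P_max = 37
Quantity demanded at P* = 27:
Q* = (37 - 27)/4 = 5/2
CS = (1/2) * Q* * (P_max - P*)
CS = (1/2) * 5/2 * (37 - 27)
CS = (1/2) * 5/2 * 10 = 25/2

25/2


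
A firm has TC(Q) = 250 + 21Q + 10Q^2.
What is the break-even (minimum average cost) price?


AC(Q) = 250/Q + 21 + 10Q
To minimize: dAC/dQ = -250/Q^2 + 10 = 0
Q^2 = 250/10 = 25
Q* = 5
Min AC = 250/5 + 21 + 10*5
Min AC = 50 + 21 + 50 = 121

121


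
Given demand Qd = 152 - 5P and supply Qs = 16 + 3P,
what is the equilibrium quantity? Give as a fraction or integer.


First find equilibrium price:
152 - 5P = 16 + 3P
P* = 136/8 = 17
Then substitute into demand:
Q* = 152 - 5 * 17 = 67

67


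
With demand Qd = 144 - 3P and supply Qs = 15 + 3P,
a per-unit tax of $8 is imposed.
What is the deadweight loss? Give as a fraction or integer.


Pre-tax equilibrium quantity: Q* = 159/2
Post-tax equilibrium quantity: Q_tax = 135/2
Reduction in quantity: Q* - Q_tax = 12
DWL = (1/2) * tax * (Q* - Q_tax)
DWL = (1/2) * 8 * 12 = 48

48


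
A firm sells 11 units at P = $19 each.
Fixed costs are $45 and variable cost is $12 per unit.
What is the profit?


Total Revenue = P * Q = 19 * 11 = $209
Total Cost = FC + VC*Q = 45 + 12*11 = $177
Profit = TR - TC = 209 - 177 = $32

$32


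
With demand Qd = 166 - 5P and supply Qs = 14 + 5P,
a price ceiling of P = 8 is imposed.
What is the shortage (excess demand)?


At P = 8:
Qd = 166 - 5*8 = 126
Qs = 14 + 5*8 = 54
Shortage = Qd - Qs = 126 - 54 = 72

72


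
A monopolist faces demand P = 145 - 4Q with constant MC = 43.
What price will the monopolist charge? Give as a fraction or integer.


MR = 145 - 8Q
Set MR = MC: 145 - 8Q = 43
Q* = 51/4
Substitute into demand:
P* = 145 - 4*51/4 = 94

94


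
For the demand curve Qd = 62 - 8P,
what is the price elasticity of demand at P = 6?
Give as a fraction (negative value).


dQ/dP = -8
At P = 6: Q = 62 - 8*6 = 14
E = (dQ/dP)(P/Q) = (-8)(6/14) = -24/7

-24/7


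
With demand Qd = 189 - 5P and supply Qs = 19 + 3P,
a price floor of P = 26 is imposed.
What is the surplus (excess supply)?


At P = 26:
Qd = 189 - 5*26 = 59
Qs = 19 + 3*26 = 97
Surplus = Qs - Qd = 97 - 59 = 38

38


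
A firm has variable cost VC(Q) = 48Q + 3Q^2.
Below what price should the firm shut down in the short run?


AVC(Q) = VC(Q)/Q = 48 + 3Q
AVC is increasing in Q, so minimum AVC is at Q -> 0+.
Min AVC = 48
The firm should shut down if P < 48.

48


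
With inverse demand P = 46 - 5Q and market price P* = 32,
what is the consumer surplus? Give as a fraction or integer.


Maximum willingness to pay (at Q=0): P_max = 46
Quantity demanded at P* = 32:
Q* = (46 - 32)/5 = 14/5
CS = (1/2) * Q* * (P_max - P*)
CS = (1/2) * 14/5 * (46 - 32)
CS = (1/2) * 14/5 * 14 = 98/5

98/5


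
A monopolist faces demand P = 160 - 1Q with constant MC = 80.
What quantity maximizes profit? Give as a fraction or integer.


TR = P*Q = (160 - 1Q)Q = 160Q - 1Q^2
MR = dTR/dQ = 160 - 2Q
Set MR = MC:
160 - 2Q = 80
80 = 2Q
Q* = 80/2 = 40

40


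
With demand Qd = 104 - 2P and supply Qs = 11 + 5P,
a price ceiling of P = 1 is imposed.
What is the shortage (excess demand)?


At P = 1:
Qd = 104 - 2*1 = 102
Qs = 11 + 5*1 = 16
Shortage = Qd - Qs = 102 - 16 = 86

86


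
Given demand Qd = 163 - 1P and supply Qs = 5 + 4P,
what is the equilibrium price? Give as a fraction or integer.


At equilibrium, Qd = Qs.
163 - 1P = 5 + 4P
163 - 5 = 1P + 4P
158 = 5P
P* = 158/5 = 158/5

158/5


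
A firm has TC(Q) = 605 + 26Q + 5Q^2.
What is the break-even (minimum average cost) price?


AC(Q) = 605/Q + 26 + 5Q
To minimize: dAC/dQ = -605/Q^2 + 5 = 0
Q^2 = 605/5 = 121
Q* = 11
Min AC = 605/11 + 26 + 5*11
Min AC = 55 + 26 + 55 = 136

136


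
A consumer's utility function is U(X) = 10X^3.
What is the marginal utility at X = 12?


MU = dU/dX = 10*3*X^(3-1)
MU = 30*X^2
At X = 12:
MU = 30 * 12^2
MU = 30 * 144 = 4320

4320


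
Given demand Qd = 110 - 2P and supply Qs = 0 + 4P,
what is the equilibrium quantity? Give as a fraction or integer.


First find equilibrium price:
110 - 2P = 0 + 4P
P* = 110/6 = 55/3
Then substitute into demand:
Q* = 110 - 2 * 55/3 = 220/3

220/3


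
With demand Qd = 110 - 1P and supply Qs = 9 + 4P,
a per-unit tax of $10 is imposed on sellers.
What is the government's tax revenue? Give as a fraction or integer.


With tax on sellers, new supply: Qs' = 9 + 4(P - 10)
= 4P - 31
New equilibrium quantity:
Q_new = 409/5
Tax revenue = tax * Q_new = 10 * 409/5 = 818

818


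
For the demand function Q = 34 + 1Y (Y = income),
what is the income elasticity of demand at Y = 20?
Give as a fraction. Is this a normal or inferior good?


dQ/dY = 1
At Y = 20: Q = 34 + 1*20 = 54
Ey = (dQ/dY)(Y/Q) = 1 * 20 / 54 = 10/27
Since Ey > 0, this is a normal good.

10/27 (normal good)


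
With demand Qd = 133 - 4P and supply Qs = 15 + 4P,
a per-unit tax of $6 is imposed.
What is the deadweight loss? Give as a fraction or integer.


Pre-tax equilibrium quantity: Q* = 74
Post-tax equilibrium quantity: Q_tax = 62
Reduction in quantity: Q* - Q_tax = 12
DWL = (1/2) * tax * (Q* - Q_tax)
DWL = (1/2) * 6 * 12 = 36

36


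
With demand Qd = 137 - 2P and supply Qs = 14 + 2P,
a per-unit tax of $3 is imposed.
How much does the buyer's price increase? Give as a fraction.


With a per-unit tax, the buyer's price increase depends on relative slopes.
Supply slope: d = 2, Demand slope: b = 2
Buyer's price increase = d * tax / (b + d)
= 2 * 3 / (2 + 2)
= 6 / 4 = 3/2

3/2


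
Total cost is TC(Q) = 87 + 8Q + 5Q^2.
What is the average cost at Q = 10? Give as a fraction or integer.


TC(10) = 87 + 8*10 + 5*10^2
TC(10) = 87 + 80 + 500 = 667
AC = TC/Q = 667/10 = 667/10

667/10


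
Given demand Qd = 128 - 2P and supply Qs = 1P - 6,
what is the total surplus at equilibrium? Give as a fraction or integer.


Find equilibrium: 128 - 2P = 1P - 6
128 + 6 = 3P
P* = 134/3 = 134/3
Q* = 1*134/3 - 6 = 116/3
Inverse demand: P = 64 - Q/2, so P_max = 64
Inverse supply: P = 6 + Q/1, so P_min = 6
CS = (1/2) * 116/3 * (64 - 134/3) = 3364/9
PS = (1/2) * 116/3 * (134/3 - 6) = 6728/9
TS = CS + PS = 3364/9 + 6728/9 = 3364/3

3364/3


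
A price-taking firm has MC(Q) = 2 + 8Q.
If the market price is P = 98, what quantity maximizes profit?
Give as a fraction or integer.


In perfect competition, profit is maximized where P = MC.
98 = 2 + 8Q
96 = 8Q
Q* = 96/8 = 12

12


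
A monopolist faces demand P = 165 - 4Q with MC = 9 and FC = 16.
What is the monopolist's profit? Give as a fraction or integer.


MR = MC: 165 - 8Q = 9
Q* = 39/2
P* = 165 - 4*39/2 = 87
Profit = (P* - MC)*Q* - FC
= (87 - 9)*39/2 - 16
= 78*39/2 - 16
= 1521 - 16 = 1505

1505


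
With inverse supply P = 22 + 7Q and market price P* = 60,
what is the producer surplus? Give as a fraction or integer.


Minimum supply price (at Q=0): P_min = 22
Quantity supplied at P* = 60:
Q* = (60 - 22)/7 = 38/7
PS = (1/2) * Q* * (P* - P_min)
PS = (1/2) * 38/7 * (60 - 22)
PS = (1/2) * 38/7 * 38 = 722/7

722/7


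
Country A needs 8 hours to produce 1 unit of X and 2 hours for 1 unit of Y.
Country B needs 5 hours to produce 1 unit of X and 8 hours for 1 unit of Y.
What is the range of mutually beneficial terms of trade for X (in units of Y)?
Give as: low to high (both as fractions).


Opportunity cost of X for Country A = hours_X / hours_Y = 8/2 = 4 units of Y
Opportunity cost of X for Country B = hours_X / hours_Y = 5/8 = 5/8 units of Y
Terms of trade must be between the two opportunity costs.
Range: 5/8 to 4

5/8 to 4


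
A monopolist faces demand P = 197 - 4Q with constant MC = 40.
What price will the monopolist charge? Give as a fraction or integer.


MR = 197 - 8Q
Set MR = MC: 197 - 8Q = 40
Q* = 157/8
Substitute into demand:
P* = 197 - 4*157/8 = 237/2

237/2


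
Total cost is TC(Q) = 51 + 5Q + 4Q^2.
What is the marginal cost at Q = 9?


MC = dTC/dQ = 5 + 2*4*Q
At Q = 9:
MC = 5 + 8*9
MC = 5 + 72 = 77

77


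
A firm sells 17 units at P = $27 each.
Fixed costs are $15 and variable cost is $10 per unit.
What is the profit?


Total Revenue = P * Q = 27 * 17 = $459
Total Cost = FC + VC*Q = 15 + 10*17 = $185
Profit = TR - TC = 459 - 185 = $274

$274


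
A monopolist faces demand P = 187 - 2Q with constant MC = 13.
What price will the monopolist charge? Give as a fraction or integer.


MR = 187 - 4Q
Set MR = MC: 187 - 4Q = 13
Q* = 87/2
Substitute into demand:
P* = 187 - 2*87/2 = 100

100


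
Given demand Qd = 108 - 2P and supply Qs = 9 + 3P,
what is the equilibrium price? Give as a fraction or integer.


At equilibrium, Qd = Qs.
108 - 2P = 9 + 3P
108 - 9 = 2P + 3P
99 = 5P
P* = 99/5 = 99/5

99/5


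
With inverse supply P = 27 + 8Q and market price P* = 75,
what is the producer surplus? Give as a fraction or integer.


Minimum supply price (at Q=0): P_min = 27
Quantity supplied at P* = 75:
Q* = (75 - 27)/8 = 6
PS = (1/2) * Q* * (P* - P_min)
PS = (1/2) * 6 * (75 - 27)
PS = (1/2) * 6 * 48 = 144

144


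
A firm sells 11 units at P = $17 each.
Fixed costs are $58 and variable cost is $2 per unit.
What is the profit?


Total Revenue = P * Q = 17 * 11 = $187
Total Cost = FC + VC*Q = 58 + 2*11 = $80
Profit = TR - TC = 187 - 80 = $107

$107


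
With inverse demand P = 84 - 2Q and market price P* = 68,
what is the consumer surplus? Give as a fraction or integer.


Maximum willingness to pay (at Q=0): P_max = 84
Quantity demanded at P* = 68:
Q* = (84 - 68)/2 = 8
CS = (1/2) * Q* * (P_max - P*)
CS = (1/2) * 8 * (84 - 68)
CS = (1/2) * 8 * 16 = 64

64


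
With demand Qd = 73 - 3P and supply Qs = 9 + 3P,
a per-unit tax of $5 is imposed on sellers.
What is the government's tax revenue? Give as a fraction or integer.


With tax on sellers, new supply: Qs' = 9 + 3(P - 5)
= 3P - 6
New equilibrium quantity:
Q_new = 67/2
Tax revenue = tax * Q_new = 5 * 67/2 = 335/2

335/2


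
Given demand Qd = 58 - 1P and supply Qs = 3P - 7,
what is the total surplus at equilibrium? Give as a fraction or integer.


Find equilibrium: 58 - 1P = 3P - 7
58 + 7 = 4P
P* = 65/4 = 65/4
Q* = 3*65/4 - 7 = 167/4
Inverse demand: P = 58 - Q/1, so P_max = 58
Inverse supply: P = 7/3 + Q/3, so P_min = 7/3
CS = (1/2) * 167/4 * (58 - 65/4) = 27889/32
PS = (1/2) * 167/4 * (65/4 - 7/3) = 27889/96
TS = CS + PS = 27889/32 + 27889/96 = 27889/24

27889/24


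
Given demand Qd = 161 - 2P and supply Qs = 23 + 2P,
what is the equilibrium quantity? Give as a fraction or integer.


First find equilibrium price:
161 - 2P = 23 + 2P
P* = 138/4 = 69/2
Then substitute into demand:
Q* = 161 - 2 * 69/2 = 92

92


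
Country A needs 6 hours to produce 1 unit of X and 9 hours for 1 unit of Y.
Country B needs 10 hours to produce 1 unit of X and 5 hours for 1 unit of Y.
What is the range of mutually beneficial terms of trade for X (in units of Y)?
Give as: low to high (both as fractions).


Opportunity cost of X for Country A = hours_X / hours_Y = 6/9 = 2/3 units of Y
Opportunity cost of X for Country B = hours_X / hours_Y = 10/5 = 2 units of Y
Terms of trade must be between the two opportunity costs.
Range: 2/3 to 2

2/3 to 2


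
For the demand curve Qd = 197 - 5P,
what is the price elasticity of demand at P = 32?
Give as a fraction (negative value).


dQ/dP = -5
At P = 32: Q = 197 - 5*32 = 37
E = (dQ/dP)(P/Q) = (-5)(32/37) = -160/37

-160/37


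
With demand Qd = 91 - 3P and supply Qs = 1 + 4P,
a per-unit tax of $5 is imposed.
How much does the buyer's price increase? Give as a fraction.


With a per-unit tax, the buyer's price increase depends on relative slopes.
Supply slope: d = 4, Demand slope: b = 3
Buyer's price increase = d * tax / (b + d)
= 4 * 5 / (3 + 4)
= 20 / 7 = 20/7

20/7


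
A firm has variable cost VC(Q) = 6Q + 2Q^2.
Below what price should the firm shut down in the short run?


AVC(Q) = VC(Q)/Q = 6 + 2Q
AVC is increasing in Q, so minimum AVC is at Q -> 0+.
Min AVC = 6
The firm should shut down if P < 6.

6


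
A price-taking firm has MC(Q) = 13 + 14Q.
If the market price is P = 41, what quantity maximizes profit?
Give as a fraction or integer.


In perfect competition, profit is maximized where P = MC.
41 = 13 + 14Q
28 = 14Q
Q* = 28/14 = 2

2


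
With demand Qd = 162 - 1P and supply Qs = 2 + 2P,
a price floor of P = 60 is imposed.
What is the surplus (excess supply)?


At P = 60:
Qd = 162 - 1*60 = 102
Qs = 2 + 2*60 = 122
Surplus = Qs - Qd = 122 - 102 = 20

20


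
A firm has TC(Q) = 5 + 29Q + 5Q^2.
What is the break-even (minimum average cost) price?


AC(Q) = 5/Q + 29 + 5Q
To minimize: dAC/dQ = -5/Q^2 + 5 = 0
Q^2 = 5/5 = 1
Q* = 1
Min AC = 5/1 + 29 + 5*1
Min AC = 5 + 29 + 5 = 39

39


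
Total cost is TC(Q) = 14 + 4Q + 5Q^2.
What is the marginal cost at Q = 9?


MC = dTC/dQ = 4 + 2*5*Q
At Q = 9:
MC = 4 + 10*9
MC = 4 + 90 = 94

94


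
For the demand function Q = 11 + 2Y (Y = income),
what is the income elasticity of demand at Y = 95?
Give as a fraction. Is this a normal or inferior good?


dQ/dY = 2
At Y = 95: Q = 11 + 2*95 = 201
Ey = (dQ/dY)(Y/Q) = 2 * 95 / 201 = 190/201
Since Ey > 0, this is a normal good.

190/201 (normal good)


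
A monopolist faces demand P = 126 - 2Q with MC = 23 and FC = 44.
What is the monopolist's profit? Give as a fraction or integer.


MR = MC: 126 - 4Q = 23
Q* = 103/4
P* = 126 - 2*103/4 = 149/2
Profit = (P* - MC)*Q* - FC
= (149/2 - 23)*103/4 - 44
= 103/2*103/4 - 44
= 10609/8 - 44 = 10257/8

10257/8


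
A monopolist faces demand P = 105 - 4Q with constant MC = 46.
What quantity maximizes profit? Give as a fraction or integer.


TR = P*Q = (105 - 4Q)Q = 105Q - 4Q^2
MR = dTR/dQ = 105 - 8Q
Set MR = MC:
105 - 8Q = 46
59 = 8Q
Q* = 59/8 = 59/8

59/8


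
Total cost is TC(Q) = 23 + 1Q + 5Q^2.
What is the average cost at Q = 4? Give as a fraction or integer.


TC(4) = 23 + 1*4 + 5*4^2
TC(4) = 23 + 4 + 80 = 107
AC = TC/Q = 107/4 = 107/4

107/4


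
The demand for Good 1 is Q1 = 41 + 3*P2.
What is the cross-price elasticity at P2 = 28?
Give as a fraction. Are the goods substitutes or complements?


dQ1/dP2 = 3
At P2 = 28: Q1 = 41 + 3*28 = 125
Exy = (dQ1/dP2)(P2/Q1) = 3 * 28 / 125 = 84/125
Since Exy > 0, the goods are substitutes.

84/125 (substitutes)


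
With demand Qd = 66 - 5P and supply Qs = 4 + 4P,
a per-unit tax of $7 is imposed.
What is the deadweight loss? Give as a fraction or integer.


Pre-tax equilibrium quantity: Q* = 284/9
Post-tax equilibrium quantity: Q_tax = 16
Reduction in quantity: Q* - Q_tax = 140/9
DWL = (1/2) * tax * (Q* - Q_tax)
DWL = (1/2) * 7 * 140/9 = 490/9

490/9


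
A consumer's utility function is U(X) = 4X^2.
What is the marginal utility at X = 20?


MU = dU/dX = 4*2*X^(2-1)
MU = 8*X^1
At X = 20:
MU = 8 * 20^1
MU = 8 * 20 = 160

160


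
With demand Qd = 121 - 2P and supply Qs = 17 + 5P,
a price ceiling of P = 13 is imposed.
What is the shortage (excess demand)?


At P = 13:
Qd = 121 - 2*13 = 95
Qs = 17 + 5*13 = 82
Shortage = Qd - Qs = 95 - 82 = 13

13


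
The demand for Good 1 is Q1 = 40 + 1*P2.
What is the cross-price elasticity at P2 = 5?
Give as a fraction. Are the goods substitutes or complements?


dQ1/dP2 = 1
At P2 = 5: Q1 = 40 + 1*5 = 45
Exy = (dQ1/dP2)(P2/Q1) = 1 * 5 / 45 = 1/9
Since Exy > 0, the goods are substitutes.

1/9 (substitutes)


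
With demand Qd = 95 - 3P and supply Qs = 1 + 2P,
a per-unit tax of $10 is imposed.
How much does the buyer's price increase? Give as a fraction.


With a per-unit tax, the buyer's price increase depends on relative slopes.
Supply slope: d = 2, Demand slope: b = 3
Buyer's price increase = d * tax / (b + d)
= 2 * 10 / (3 + 2)
= 20 / 5 = 4

4


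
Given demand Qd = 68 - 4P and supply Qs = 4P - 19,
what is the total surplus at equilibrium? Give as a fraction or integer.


Find equilibrium: 68 - 4P = 4P - 19
68 + 19 = 8P
P* = 87/8 = 87/8
Q* = 4*87/8 - 19 = 49/2
Inverse demand: P = 17 - Q/4, so P_max = 17
Inverse supply: P = 19/4 + Q/4, so P_min = 19/4
CS = (1/2) * 49/2 * (17 - 87/8) = 2401/32
PS = (1/2) * 49/2 * (87/8 - 19/4) = 2401/32
TS = CS + PS = 2401/32 + 2401/32 = 2401/16

2401/16


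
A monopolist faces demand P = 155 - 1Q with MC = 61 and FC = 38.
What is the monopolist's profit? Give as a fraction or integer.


MR = MC: 155 - 2Q = 61
Q* = 47
P* = 155 - 1*47 = 108
Profit = (P* - MC)*Q* - FC
= (108 - 61)*47 - 38
= 47*47 - 38
= 2209 - 38 = 2171

2171


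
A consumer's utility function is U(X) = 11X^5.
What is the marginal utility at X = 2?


MU = dU/dX = 11*5*X^(5-1)
MU = 55*X^4
At X = 2:
MU = 55 * 2^4
MU = 55 * 16 = 880

880


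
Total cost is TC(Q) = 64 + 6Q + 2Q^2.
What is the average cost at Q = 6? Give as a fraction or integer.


TC(6) = 64 + 6*6 + 2*6^2
TC(6) = 64 + 36 + 72 = 172
AC = TC/Q = 172/6 = 86/3

86/3


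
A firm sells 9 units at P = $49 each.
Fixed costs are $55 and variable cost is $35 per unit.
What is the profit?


Total Revenue = P * Q = 49 * 9 = $441
Total Cost = FC + VC*Q = 55 + 35*9 = $370
Profit = TR - TC = 441 - 370 = $71

$71


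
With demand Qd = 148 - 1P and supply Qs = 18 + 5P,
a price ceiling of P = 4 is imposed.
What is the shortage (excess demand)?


At P = 4:
Qd = 148 - 1*4 = 144
Qs = 18 + 5*4 = 38
Shortage = Qd - Qs = 144 - 38 = 106

106


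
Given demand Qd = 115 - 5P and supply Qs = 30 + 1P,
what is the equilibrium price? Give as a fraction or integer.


At equilibrium, Qd = Qs.
115 - 5P = 30 + 1P
115 - 30 = 5P + 1P
85 = 6P
P* = 85/6 = 85/6

85/6


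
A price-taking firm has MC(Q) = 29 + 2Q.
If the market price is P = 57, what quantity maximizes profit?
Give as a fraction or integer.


In perfect competition, profit is maximized where P = MC.
57 = 29 + 2Q
28 = 2Q
Q* = 28/2 = 14

14


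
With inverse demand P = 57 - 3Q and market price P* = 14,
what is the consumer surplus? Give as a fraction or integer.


Maximum willingness to pay (at Q=0): P_max = 57
Quantity demanded at P* = 14:
Q* = (57 - 14)/3 = 43/3
CS = (1/2) * Q* * (P_max - P*)
CS = (1/2) * 43/3 * (57 - 14)
CS = (1/2) * 43/3 * 43 = 1849/6

1849/6


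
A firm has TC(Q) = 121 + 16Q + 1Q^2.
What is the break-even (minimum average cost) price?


AC(Q) = 121/Q + 16 + 1Q
To minimize: dAC/dQ = -121/Q^2 + 1 = 0
Q^2 = 121/1 = 121
Q* = 11
Min AC = 121/11 + 16 + 1*11
Min AC = 11 + 16 + 11 = 38

38


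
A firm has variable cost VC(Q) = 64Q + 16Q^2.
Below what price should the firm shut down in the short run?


AVC(Q) = VC(Q)/Q = 64 + 16Q
AVC is increasing in Q, so minimum AVC is at Q -> 0+.
Min AVC = 64
The firm should shut down if P < 64.

64


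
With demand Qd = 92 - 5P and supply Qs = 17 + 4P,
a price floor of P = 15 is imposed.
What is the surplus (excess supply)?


At P = 15:
Qd = 92 - 5*15 = 17
Qs = 17 + 4*15 = 77
Surplus = Qs - Qd = 77 - 17 = 60

60


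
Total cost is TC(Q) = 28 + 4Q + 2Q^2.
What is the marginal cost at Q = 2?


MC = dTC/dQ = 4 + 2*2*Q
At Q = 2:
MC = 4 + 4*2
MC = 4 + 8 = 12

12


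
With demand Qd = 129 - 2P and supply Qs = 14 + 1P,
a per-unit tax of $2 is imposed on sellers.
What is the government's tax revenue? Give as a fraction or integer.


With tax on sellers, new supply: Qs' = 14 + 1(P - 2)
= 12 + 1P
New equilibrium quantity:
Q_new = 51
Tax revenue = tax * Q_new = 2 * 51 = 102

102


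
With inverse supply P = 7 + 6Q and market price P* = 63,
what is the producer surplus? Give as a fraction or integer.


Minimum supply price (at Q=0): P_min = 7
Quantity supplied at P* = 63:
Q* = (63 - 7)/6 = 28/3
PS = (1/2) * Q* * (P* - P_min)
PS = (1/2) * 28/3 * (63 - 7)
PS = (1/2) * 28/3 * 56 = 784/3

784/3


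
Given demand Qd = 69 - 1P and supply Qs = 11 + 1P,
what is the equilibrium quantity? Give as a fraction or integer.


First find equilibrium price:
69 - 1P = 11 + 1P
P* = 58/2 = 29
Then substitute into demand:
Q* = 69 - 1 * 29 = 40

40


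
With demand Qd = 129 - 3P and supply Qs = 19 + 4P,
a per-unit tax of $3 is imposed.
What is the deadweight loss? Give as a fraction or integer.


Pre-tax equilibrium quantity: Q* = 573/7
Post-tax equilibrium quantity: Q_tax = 537/7
Reduction in quantity: Q* - Q_tax = 36/7
DWL = (1/2) * tax * (Q* - Q_tax)
DWL = (1/2) * 3 * 36/7 = 54/7

54/7


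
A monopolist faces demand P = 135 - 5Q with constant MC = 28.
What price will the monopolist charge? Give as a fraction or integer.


MR = 135 - 10Q
Set MR = MC: 135 - 10Q = 28
Q* = 107/10
Substitute into demand:
P* = 135 - 5*107/10 = 163/2

163/2


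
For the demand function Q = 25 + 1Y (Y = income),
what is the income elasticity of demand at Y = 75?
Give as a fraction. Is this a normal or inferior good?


dQ/dY = 1
At Y = 75: Q = 25 + 1*75 = 100
Ey = (dQ/dY)(Y/Q) = 1 * 75 / 100 = 3/4
Since Ey > 0, this is a normal good.

3/4 (normal good)


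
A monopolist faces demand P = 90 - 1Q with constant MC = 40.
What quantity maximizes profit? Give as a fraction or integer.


TR = P*Q = (90 - 1Q)Q = 90Q - 1Q^2
MR = dTR/dQ = 90 - 2Q
Set MR = MC:
90 - 2Q = 40
50 = 2Q
Q* = 50/2 = 25

25


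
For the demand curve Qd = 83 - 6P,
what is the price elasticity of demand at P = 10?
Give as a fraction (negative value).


dQ/dP = -6
At P = 10: Q = 83 - 6*10 = 23
E = (dQ/dP)(P/Q) = (-6)(10/23) = -60/23

-60/23


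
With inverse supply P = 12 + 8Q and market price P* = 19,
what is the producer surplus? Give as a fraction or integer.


Minimum supply price (at Q=0): P_min = 12
Quantity supplied at P* = 19:
Q* = (19 - 12)/8 = 7/8
PS = (1/2) * Q* * (P* - P_min)
PS = (1/2) * 7/8 * (19 - 12)
PS = (1/2) * 7/8 * 7 = 49/16

49/16


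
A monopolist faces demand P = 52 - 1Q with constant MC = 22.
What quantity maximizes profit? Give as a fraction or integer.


TR = P*Q = (52 - 1Q)Q = 52Q - 1Q^2
MR = dTR/dQ = 52 - 2Q
Set MR = MC:
52 - 2Q = 22
30 = 2Q
Q* = 30/2 = 15

15


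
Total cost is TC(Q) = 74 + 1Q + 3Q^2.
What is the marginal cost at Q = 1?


MC = dTC/dQ = 1 + 2*3*Q
At Q = 1:
MC = 1 + 6*1
MC = 1 + 6 = 7

7


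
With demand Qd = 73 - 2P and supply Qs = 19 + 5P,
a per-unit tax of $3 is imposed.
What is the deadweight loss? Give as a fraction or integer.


Pre-tax equilibrium quantity: Q* = 403/7
Post-tax equilibrium quantity: Q_tax = 373/7
Reduction in quantity: Q* - Q_tax = 30/7
DWL = (1/2) * tax * (Q* - Q_tax)
DWL = (1/2) * 3 * 30/7 = 45/7

45/7


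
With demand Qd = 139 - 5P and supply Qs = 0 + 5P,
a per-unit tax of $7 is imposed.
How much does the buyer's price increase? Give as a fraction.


With a per-unit tax, the buyer's price increase depends on relative slopes.
Supply slope: d = 5, Demand slope: b = 5
Buyer's price increase = d * tax / (b + d)
= 5 * 7 / (5 + 5)
= 35 / 10 = 7/2

7/2


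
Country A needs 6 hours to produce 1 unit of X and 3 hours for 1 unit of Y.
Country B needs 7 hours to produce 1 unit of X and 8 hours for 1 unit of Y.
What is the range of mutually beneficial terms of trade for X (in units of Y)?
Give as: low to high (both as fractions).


Opportunity cost of X for Country A = hours_X / hours_Y = 6/3 = 2 units of Y
Opportunity cost of X for Country B = hours_X / hours_Y = 7/8 = 7/8 units of Y
Terms of trade must be between the two opportunity costs.
Range: 7/8 to 2

7/8 to 2


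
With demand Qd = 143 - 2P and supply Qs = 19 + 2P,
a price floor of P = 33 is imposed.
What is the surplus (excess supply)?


At P = 33:
Qd = 143 - 2*33 = 77
Qs = 19 + 2*33 = 85
Surplus = Qs - Qd = 85 - 77 = 8

8


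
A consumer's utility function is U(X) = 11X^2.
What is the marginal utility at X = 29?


MU = dU/dX = 11*2*X^(2-1)
MU = 22*X^1
At X = 29:
MU = 22 * 29^1
MU = 22 * 29 = 638

638


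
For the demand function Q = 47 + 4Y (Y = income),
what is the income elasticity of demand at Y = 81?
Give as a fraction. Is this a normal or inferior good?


dQ/dY = 4
At Y = 81: Q = 47 + 4*81 = 371
Ey = (dQ/dY)(Y/Q) = 4 * 81 / 371 = 324/371
Since Ey > 0, this is a normal good.

324/371 (normal good)


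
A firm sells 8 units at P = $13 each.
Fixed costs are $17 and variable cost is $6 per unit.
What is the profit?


Total Revenue = P * Q = 13 * 8 = $104
Total Cost = FC + VC*Q = 17 + 6*8 = $65
Profit = TR - TC = 104 - 65 = $39

$39


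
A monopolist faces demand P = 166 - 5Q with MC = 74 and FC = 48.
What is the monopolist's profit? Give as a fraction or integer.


MR = MC: 166 - 10Q = 74
Q* = 46/5
P* = 166 - 5*46/5 = 120
Profit = (P* - MC)*Q* - FC
= (120 - 74)*46/5 - 48
= 46*46/5 - 48
= 2116/5 - 48 = 1876/5

1876/5


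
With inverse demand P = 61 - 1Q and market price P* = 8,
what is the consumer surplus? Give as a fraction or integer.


Maximum willingness to pay (at Q=0): P_max = 61
Quantity demanded at P* = 8:
Q* = (61 - 8)/1 = 53
CS = (1/2) * Q* * (P_max - P*)
CS = (1/2) * 53 * (61 - 8)
CS = (1/2) * 53 * 53 = 2809/2

2809/2


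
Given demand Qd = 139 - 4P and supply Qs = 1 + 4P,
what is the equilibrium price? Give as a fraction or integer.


At equilibrium, Qd = Qs.
139 - 4P = 1 + 4P
139 - 1 = 4P + 4P
138 = 8P
P* = 138/8 = 69/4

69/4


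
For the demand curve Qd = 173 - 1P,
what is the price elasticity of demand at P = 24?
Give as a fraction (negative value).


dQ/dP = -1
At P = 24: Q = 173 - 1*24 = 149
E = (dQ/dP)(P/Q) = (-1)(24/149) = -24/149

-24/149


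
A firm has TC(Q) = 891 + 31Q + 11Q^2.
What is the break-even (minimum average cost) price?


AC(Q) = 891/Q + 31 + 11Q
To minimize: dAC/dQ = -891/Q^2 + 11 = 0
Q^2 = 891/11 = 81
Q* = 9
Min AC = 891/9 + 31 + 11*9
Min AC = 99 + 31 + 99 = 229

229


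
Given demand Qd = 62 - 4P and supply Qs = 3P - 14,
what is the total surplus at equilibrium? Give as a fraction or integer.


Find equilibrium: 62 - 4P = 3P - 14
62 + 14 = 7P
P* = 76/7 = 76/7
Q* = 3*76/7 - 14 = 130/7
Inverse demand: P = 31/2 - Q/4, so P_max = 31/2
Inverse supply: P = 14/3 + Q/3, so P_min = 14/3
CS = (1/2) * 130/7 * (31/2 - 76/7) = 4225/98
PS = (1/2) * 130/7 * (76/7 - 14/3) = 8450/147
TS = CS + PS = 4225/98 + 8450/147 = 4225/42

4225/42


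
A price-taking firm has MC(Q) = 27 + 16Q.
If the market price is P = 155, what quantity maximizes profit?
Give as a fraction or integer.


In perfect competition, profit is maximized where P = MC.
155 = 27 + 16Q
128 = 16Q
Q* = 128/16 = 8

8


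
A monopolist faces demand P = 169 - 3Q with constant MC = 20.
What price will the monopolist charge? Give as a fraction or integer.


MR = 169 - 6Q
Set MR = MC: 169 - 6Q = 20
Q* = 149/6
Substitute into demand:
P* = 169 - 3*149/6 = 189/2

189/2


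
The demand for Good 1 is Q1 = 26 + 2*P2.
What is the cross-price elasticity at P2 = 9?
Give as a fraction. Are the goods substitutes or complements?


dQ1/dP2 = 2
At P2 = 9: Q1 = 26 + 2*9 = 44
Exy = (dQ1/dP2)(P2/Q1) = 2 * 9 / 44 = 9/22
Since Exy > 0, the goods are substitutes.

9/22 (substitutes)


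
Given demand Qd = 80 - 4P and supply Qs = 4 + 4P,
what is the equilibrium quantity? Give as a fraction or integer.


First find equilibrium price:
80 - 4P = 4 + 4P
P* = 76/8 = 19/2
Then substitute into demand:
Q* = 80 - 4 * 19/2 = 42

42


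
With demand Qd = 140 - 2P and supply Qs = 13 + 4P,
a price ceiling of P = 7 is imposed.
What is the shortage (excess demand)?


At P = 7:
Qd = 140 - 2*7 = 126
Qs = 13 + 4*7 = 41
Shortage = Qd - Qs = 126 - 41 = 85

85


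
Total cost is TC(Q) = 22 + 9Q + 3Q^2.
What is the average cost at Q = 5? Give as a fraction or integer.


TC(5) = 22 + 9*5 + 3*5^2
TC(5) = 22 + 45 + 75 = 142
AC = TC/Q = 142/5 = 142/5

142/5


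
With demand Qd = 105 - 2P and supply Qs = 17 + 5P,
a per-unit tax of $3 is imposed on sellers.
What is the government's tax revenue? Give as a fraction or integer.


With tax on sellers, new supply: Qs' = 17 + 5(P - 3)
= 2 + 5P
New equilibrium quantity:
Q_new = 529/7
Tax revenue = tax * Q_new = 3 * 529/7 = 1587/7

1587/7


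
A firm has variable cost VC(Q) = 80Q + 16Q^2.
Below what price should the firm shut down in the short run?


AVC(Q) = VC(Q)/Q = 80 + 16Q
AVC is increasing in Q, so minimum AVC is at Q -> 0+.
Min AVC = 80
The firm should shut down if P < 80.

80


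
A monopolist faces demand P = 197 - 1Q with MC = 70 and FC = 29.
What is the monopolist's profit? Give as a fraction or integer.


MR = MC: 197 - 2Q = 70
Q* = 127/2
P* = 197 - 1*127/2 = 267/2
Profit = (P* - MC)*Q* - FC
= (267/2 - 70)*127/2 - 29
= 127/2*127/2 - 29
= 16129/4 - 29 = 16013/4

16013/4


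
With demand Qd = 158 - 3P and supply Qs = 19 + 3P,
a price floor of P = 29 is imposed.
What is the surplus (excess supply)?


At P = 29:
Qd = 158 - 3*29 = 71
Qs = 19 + 3*29 = 106
Surplus = Qs - Qd = 106 - 71 = 35

35


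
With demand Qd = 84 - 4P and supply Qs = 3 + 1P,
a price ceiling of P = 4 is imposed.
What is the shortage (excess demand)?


At P = 4:
Qd = 84 - 4*4 = 68
Qs = 3 + 1*4 = 7
Shortage = Qd - Qs = 68 - 7 = 61

61


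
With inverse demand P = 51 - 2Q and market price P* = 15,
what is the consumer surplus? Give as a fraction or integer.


Maximum willingness to pay (at Q=0): P_max = 51
Quantity demanded at P* = 15:
Q* = (51 - 15)/2 = 18
CS = (1/2) * Q* * (P_max - P*)
CS = (1/2) * 18 * (51 - 15)
CS = (1/2) * 18 * 36 = 324

324


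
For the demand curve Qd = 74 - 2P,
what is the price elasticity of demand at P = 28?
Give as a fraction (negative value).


dQ/dP = -2
At P = 28: Q = 74 - 2*28 = 18
E = (dQ/dP)(P/Q) = (-2)(28/18) = -28/9

-28/9


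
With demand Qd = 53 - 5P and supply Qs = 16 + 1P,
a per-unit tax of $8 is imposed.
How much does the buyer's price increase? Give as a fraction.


With a per-unit tax, the buyer's price increase depends on relative slopes.
Supply slope: d = 1, Demand slope: b = 5
Buyer's price increase = d * tax / (b + d)
= 1 * 8 / (5 + 1)
= 8 / 6 = 4/3

4/3


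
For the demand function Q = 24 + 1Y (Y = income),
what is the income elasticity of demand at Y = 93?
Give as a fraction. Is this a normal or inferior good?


dQ/dY = 1
At Y = 93: Q = 24 + 1*93 = 117
Ey = (dQ/dY)(Y/Q) = 1 * 93 / 117 = 31/39
Since Ey > 0, this is a normal good.

31/39 (normal good)


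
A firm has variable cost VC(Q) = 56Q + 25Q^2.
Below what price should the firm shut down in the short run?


AVC(Q) = VC(Q)/Q = 56 + 25Q
AVC is increasing in Q, so minimum AVC is at Q -> 0+.
Min AVC = 56
The firm should shut down if P < 56.

56


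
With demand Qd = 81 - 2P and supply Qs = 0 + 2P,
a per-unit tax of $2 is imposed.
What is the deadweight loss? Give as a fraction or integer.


Pre-tax equilibrium quantity: Q* = 81/2
Post-tax equilibrium quantity: Q_tax = 77/2
Reduction in quantity: Q* - Q_tax = 2
DWL = (1/2) * tax * (Q* - Q_tax)
DWL = (1/2) * 2 * 2 = 2

2


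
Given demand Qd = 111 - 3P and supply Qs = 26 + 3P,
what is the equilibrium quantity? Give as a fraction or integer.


First find equilibrium price:
111 - 3P = 26 + 3P
P* = 85/6 = 85/6
Then substitute into demand:
Q* = 111 - 3 * 85/6 = 137/2

137/2


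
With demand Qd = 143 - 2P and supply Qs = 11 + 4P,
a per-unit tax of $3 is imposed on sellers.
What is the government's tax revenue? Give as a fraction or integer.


With tax on sellers, new supply: Qs' = 11 + 4(P - 3)
= 4P - 1
New equilibrium quantity:
Q_new = 95
Tax revenue = tax * Q_new = 3 * 95 = 285

285
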